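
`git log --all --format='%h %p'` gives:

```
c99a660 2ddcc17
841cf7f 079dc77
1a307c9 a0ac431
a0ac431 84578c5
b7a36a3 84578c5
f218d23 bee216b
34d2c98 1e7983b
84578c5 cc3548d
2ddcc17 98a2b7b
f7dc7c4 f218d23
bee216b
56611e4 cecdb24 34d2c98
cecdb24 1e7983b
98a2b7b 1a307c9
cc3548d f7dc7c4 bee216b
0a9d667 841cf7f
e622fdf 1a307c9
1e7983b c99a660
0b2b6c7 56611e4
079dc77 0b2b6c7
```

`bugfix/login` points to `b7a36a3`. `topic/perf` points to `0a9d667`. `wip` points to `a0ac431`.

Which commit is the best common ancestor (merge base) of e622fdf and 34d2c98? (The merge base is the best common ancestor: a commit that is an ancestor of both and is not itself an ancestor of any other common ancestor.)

Ancestors of e622fdf: {1a307c9, 84578c5, a0ac431, bee216b, cc3548d, e622fdf, f218d23, f7dc7c4}.
Ancestors of 34d2c98: {1a307c9, 1e7983b, 2ddcc17, 34d2c98, 84578c5, 98a2b7b, a0ac431, bee216b, c99a660, cc3548d, f218d23, f7dc7c4}.
Common ancestors: {1a307c9, 84578c5, a0ac431, bee216b, cc3548d, f218d23, f7dc7c4}.
Among these, 1a307c9 is not an ancestor of any other common ancestor — it is the merge base.

1a307c9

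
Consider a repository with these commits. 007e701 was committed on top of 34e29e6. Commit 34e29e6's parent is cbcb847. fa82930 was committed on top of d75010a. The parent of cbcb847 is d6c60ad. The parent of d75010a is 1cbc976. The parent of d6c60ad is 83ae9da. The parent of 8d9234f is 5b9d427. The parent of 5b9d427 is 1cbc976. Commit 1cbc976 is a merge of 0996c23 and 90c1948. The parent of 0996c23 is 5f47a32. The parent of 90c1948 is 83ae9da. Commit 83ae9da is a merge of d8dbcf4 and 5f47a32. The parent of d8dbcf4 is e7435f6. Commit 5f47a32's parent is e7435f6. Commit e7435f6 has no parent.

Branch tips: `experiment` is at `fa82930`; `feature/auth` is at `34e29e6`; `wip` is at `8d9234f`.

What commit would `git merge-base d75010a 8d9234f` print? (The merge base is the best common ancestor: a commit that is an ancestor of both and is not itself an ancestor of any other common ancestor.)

1cbc976

Ancestors of d75010a: {0996c23, 1cbc976, 5f47a32, 83ae9da, 90c1948, d75010a, d8dbcf4, e7435f6}.
Ancestors of 8d9234f: {0996c23, 1cbc976, 5b9d427, 5f47a32, 83ae9da, 8d9234f, 90c1948, d8dbcf4, e7435f6}.
Common ancestors: {0996c23, 1cbc976, 5f47a32, 83ae9da, 90c1948, d8dbcf4, e7435f6}.
Among these, 1cbc976 is not an ancestor of any other common ancestor — it is the merge base.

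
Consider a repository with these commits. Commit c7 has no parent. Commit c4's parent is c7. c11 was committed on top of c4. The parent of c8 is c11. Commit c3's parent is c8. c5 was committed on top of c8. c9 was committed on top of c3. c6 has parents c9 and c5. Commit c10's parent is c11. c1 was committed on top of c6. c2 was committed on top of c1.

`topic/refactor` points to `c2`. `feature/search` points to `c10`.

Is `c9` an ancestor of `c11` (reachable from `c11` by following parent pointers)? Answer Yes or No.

Ancestors of c11: {c11, c4, c7}.
c9 is not in that set, so it is not an ancestor of c11.

No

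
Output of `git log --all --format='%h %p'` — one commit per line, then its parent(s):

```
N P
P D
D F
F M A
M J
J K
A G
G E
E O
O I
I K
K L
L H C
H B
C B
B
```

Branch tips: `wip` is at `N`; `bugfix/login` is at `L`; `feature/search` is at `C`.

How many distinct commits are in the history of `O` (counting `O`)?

7

Walking parent pointers from O: reachable set = {B, C, H, I, K, L, O}.
That is 7 commits.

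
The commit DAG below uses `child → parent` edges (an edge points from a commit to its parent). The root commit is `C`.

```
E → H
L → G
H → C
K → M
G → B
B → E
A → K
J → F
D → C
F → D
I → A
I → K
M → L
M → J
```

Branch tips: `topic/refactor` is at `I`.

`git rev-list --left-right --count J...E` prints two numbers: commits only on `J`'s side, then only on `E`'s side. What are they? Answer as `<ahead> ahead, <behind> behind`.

Reachable from J: {C, D, F, J}.
Reachable from E: {C, E, H}.
Only in J's history (ahead): {D, F, J} — 3.
Only in E's history (behind): {E, H} — 2.

3 ahead, 2 behind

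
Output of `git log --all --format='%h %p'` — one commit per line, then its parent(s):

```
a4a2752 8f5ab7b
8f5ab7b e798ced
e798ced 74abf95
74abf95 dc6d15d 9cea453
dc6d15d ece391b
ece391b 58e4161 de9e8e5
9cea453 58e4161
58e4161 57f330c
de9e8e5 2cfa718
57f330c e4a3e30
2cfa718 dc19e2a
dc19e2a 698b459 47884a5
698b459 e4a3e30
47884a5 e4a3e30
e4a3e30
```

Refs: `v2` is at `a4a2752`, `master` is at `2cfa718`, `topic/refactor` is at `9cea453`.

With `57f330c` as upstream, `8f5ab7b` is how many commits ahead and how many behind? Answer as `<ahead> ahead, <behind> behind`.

12 ahead, 0 behind

Reachable from 8f5ab7b: {2cfa718, 47884a5, 57f330c, 58e4161, 698b459, 74abf95, 8f5ab7b, 9cea453, dc19e2a, dc6d15d, de9e8e5, e4a3e30, e798ced, ece391b}.
Reachable from 57f330c: {57f330c, e4a3e30}.
Only in 8f5ab7b's history (ahead): {2cfa718, 47884a5, 58e4161, 698b459, 74abf95, 8f5ab7b, 9cea453, dc19e2a, dc6d15d, de9e8e5, e798ced, ece391b} — 12.
Only in 57f330c's history (behind): {} — 0.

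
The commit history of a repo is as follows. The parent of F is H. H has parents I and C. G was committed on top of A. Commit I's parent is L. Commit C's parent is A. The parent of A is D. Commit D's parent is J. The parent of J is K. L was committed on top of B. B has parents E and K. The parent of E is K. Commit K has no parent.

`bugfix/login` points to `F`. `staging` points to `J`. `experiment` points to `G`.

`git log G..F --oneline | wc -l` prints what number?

7

Reachable from F: {A, B, C, D, E, F, H, I, J, K, L}.
Reachable from G: {A, D, G, J, K}.
In F's history but not G's: {B, C, E, F, H, I, L} — 7 commits.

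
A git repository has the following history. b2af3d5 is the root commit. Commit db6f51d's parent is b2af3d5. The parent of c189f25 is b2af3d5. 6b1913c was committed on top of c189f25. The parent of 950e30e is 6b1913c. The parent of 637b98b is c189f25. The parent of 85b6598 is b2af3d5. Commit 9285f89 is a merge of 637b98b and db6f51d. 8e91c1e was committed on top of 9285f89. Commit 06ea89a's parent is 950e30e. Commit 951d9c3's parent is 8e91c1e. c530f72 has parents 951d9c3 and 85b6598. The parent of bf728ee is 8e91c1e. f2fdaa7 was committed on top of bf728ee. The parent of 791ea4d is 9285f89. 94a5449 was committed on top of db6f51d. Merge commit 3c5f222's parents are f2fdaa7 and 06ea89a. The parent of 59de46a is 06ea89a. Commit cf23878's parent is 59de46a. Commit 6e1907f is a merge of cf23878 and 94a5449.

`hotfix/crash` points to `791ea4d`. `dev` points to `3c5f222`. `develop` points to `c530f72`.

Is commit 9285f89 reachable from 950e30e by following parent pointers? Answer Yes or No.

Ancestors of 950e30e: {6b1913c, 950e30e, b2af3d5, c189f25}.
9285f89 is not in that set, so it is not an ancestor of 950e30e.

No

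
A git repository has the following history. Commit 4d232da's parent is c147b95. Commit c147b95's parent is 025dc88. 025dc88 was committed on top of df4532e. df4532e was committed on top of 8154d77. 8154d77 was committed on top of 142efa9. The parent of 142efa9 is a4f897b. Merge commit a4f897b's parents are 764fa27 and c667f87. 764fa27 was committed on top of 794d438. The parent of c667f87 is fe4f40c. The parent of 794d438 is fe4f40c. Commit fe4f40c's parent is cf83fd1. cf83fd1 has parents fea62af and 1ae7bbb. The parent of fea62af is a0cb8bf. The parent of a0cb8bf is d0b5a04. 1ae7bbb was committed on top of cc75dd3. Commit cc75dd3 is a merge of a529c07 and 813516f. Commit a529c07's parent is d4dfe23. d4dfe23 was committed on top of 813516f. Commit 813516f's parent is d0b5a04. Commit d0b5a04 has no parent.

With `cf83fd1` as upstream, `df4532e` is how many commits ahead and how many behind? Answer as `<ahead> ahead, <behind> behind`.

Reachable from df4532e: {142efa9, 1ae7bbb, 764fa27, 794d438, 813516f, 8154d77, a0cb8bf, a4f897b, a529c07, c667f87, cc75dd3, cf83fd1, d0b5a04, d4dfe23, df4532e, fe4f40c, fea62af}.
Reachable from cf83fd1: {1ae7bbb, 813516f, a0cb8bf, a529c07, cc75dd3, cf83fd1, d0b5a04, d4dfe23, fea62af}.
Only in df4532e's history (ahead): {142efa9, 764fa27, 794d438, 8154d77, a4f897b, c667f87, df4532e, fe4f40c} — 8.
Only in cf83fd1's history (behind): {} — 0.

8 ahead, 0 behind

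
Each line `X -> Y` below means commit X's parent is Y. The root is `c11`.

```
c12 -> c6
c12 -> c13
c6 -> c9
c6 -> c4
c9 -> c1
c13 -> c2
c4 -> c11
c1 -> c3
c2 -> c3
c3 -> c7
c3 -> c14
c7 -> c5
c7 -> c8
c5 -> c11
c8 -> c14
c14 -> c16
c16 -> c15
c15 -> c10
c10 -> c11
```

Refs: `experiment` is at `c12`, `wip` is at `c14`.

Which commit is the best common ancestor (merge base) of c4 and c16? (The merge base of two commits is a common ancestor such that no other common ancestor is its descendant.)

c11

Ancestors of c4: {c11, c4}.
Ancestors of c16: {c10, c11, c15, c16}.
Common ancestors: {c11}.
The only common ancestor is c11, so it is the merge base.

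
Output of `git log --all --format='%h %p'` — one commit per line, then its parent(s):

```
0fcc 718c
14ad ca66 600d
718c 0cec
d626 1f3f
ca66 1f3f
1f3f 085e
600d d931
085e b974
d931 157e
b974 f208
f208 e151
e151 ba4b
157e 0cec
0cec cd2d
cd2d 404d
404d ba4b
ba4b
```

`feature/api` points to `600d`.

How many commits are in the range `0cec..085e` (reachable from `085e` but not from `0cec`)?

4

Reachable from 085e: {085e, b974, ba4b, e151, f208}.
Reachable from 0cec: {0cec, 404d, ba4b, cd2d}.
In 085e's history but not 0cec's: {085e, b974, e151, f208} — 4 commits.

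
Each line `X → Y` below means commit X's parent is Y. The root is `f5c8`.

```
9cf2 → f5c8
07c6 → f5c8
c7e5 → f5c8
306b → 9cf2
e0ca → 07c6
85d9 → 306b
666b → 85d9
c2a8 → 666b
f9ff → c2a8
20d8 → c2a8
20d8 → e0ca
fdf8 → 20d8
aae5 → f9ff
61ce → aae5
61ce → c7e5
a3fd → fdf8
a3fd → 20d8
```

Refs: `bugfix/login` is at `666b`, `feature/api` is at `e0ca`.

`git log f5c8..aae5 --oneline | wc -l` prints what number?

Reachable from aae5: {306b, 666b, 85d9, 9cf2, aae5, c2a8, f5c8, f9ff}.
Reachable from f5c8: {f5c8}.
In aae5's history but not f5c8's: {306b, 666b, 85d9, 9cf2, aae5, c2a8, f9ff} — 7 commits.

7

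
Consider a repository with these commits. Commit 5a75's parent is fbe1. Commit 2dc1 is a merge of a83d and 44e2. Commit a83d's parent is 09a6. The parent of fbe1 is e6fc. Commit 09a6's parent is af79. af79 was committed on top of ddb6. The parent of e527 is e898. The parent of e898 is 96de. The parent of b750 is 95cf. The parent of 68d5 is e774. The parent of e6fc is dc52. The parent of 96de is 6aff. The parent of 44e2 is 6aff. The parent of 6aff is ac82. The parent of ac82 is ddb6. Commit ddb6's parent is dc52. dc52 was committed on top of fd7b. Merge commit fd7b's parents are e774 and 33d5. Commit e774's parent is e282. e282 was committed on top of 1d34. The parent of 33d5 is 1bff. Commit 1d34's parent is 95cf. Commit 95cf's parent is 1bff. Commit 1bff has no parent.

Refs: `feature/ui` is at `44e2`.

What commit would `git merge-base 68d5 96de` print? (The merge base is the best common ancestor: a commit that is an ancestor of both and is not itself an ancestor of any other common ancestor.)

e774

Ancestors of 68d5: {1bff, 1d34, 68d5, 95cf, e282, e774}.
Ancestors of 96de: {1bff, 1d34, 33d5, 6aff, 95cf, 96de, ac82, dc52, ddb6, e282, e774, fd7b}.
Common ancestors: {1bff, 1d34, 95cf, e282, e774}.
Among these, e774 is not an ancestor of any other common ancestor — it is the merge base.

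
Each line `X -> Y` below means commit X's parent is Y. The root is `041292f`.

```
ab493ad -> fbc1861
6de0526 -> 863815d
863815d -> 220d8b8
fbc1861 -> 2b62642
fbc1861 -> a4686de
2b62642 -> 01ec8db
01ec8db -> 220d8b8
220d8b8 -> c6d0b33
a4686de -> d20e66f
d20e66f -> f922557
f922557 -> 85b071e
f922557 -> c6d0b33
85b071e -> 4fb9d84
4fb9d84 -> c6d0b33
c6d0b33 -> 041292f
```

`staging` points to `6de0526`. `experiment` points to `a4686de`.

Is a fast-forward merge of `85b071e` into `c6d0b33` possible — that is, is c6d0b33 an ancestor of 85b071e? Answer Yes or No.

Yes

A fast-forward from c6d0b33 to 85b071e is possible iff c6d0b33 is an ancestor of 85b071e.
Ancestors of 85b071e: {041292f, 4fb9d84, 85b071e, c6d0b33}.
c6d0b33 is among them, so fast-forward is possible.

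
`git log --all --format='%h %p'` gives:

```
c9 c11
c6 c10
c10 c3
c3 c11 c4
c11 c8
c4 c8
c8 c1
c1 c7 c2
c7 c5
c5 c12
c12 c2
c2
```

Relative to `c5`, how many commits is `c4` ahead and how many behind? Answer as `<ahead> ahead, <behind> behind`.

Reachable from c4: {c1, c12, c2, c4, c5, c7, c8}.
Reachable from c5: {c12, c2, c5}.
Only in c4's history (ahead): {c1, c4, c7, c8} — 4.
Only in c5's history (behind): {} — 0.

4 ahead, 0 behind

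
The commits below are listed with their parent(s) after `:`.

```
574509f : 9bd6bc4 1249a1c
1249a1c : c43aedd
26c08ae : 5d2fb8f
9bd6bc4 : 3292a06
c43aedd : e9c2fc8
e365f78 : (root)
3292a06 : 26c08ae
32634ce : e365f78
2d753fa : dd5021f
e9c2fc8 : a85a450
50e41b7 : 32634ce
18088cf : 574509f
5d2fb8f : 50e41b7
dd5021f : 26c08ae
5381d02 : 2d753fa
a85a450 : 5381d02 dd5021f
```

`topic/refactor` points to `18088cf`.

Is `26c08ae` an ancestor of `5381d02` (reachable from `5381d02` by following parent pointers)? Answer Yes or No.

Ancestors of 5381d02 (commits reachable by following parents): {26c08ae, 2d753fa, 32634ce, 50e41b7, 5381d02, 5d2fb8f, dd5021f, e365f78}.
26c08ae is in that set, so it is an ancestor of 5381d02.

Yes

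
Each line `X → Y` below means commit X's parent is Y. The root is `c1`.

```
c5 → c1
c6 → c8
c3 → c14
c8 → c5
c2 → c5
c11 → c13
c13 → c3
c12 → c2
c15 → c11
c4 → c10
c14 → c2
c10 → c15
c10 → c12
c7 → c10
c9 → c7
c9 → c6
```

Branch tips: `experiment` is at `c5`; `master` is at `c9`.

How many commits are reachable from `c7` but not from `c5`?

Reachable from c7: {c1, c10, c11, c12, c13, c14, c15, c2, c3, c5, c7}.
Reachable from c5: {c1, c5}.
In c7's history but not c5's: {c10, c11, c12, c13, c14, c15, c2, c3, c7} — 9 commits.

9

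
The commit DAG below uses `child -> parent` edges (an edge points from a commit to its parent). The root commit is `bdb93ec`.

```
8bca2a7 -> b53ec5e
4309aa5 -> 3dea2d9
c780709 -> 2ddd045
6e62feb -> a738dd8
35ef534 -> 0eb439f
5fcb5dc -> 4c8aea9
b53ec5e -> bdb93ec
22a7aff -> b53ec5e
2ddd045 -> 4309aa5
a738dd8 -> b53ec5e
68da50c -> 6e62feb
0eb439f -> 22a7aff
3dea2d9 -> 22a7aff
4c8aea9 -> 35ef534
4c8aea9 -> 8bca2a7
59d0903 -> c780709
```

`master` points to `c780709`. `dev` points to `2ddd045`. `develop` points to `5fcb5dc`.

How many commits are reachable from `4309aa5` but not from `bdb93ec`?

4

Reachable from 4309aa5: {22a7aff, 3dea2d9, 4309aa5, b53ec5e, bdb93ec}.
Reachable from bdb93ec: {bdb93ec}.
In 4309aa5's history but not bdb93ec's: {22a7aff, 3dea2d9, 4309aa5, b53ec5e} — 4 commits.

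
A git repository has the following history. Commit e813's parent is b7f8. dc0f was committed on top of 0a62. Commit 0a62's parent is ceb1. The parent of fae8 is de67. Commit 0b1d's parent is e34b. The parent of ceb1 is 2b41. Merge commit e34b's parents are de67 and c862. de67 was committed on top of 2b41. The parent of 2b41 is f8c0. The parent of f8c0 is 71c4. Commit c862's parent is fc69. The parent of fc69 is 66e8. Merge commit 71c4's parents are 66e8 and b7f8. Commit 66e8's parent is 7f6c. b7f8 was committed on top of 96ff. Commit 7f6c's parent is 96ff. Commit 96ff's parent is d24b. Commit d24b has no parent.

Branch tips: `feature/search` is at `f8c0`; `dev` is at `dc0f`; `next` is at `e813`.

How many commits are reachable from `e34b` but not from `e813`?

Reachable from e34b: {2b41, 66e8, 71c4, 7f6c, 96ff, b7f8, c862, d24b, de67, e34b, f8c0, fc69}.
Reachable from e813: {96ff, b7f8, d24b, e813}.
In e34b's history but not e813's: {2b41, 66e8, 71c4, 7f6c, c862, de67, e34b, f8c0, fc69} — 9 commits.

9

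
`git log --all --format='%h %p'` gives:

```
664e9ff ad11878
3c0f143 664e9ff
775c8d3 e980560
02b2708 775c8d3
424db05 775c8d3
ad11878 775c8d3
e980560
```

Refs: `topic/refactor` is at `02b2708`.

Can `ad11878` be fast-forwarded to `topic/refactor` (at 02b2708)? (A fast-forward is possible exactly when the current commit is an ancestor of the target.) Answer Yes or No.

A fast-forward from ad11878 to 02b2708 is possible iff ad11878 is an ancestor of 02b2708.
Ancestors of 02b2708: {02b2708, 775c8d3, e980560}.
ad11878 is not among them, so fast-forward is not possible.

No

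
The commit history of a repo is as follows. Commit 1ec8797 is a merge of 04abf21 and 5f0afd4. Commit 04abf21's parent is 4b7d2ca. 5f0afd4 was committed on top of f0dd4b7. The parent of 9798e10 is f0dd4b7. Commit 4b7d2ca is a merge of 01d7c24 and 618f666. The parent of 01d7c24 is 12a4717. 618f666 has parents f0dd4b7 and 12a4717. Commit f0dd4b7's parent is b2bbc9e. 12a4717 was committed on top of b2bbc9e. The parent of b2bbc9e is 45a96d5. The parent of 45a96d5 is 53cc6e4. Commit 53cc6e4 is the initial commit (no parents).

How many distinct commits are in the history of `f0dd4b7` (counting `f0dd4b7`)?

Walking parent pointers from f0dd4b7: reachable set = {45a96d5, 53cc6e4, b2bbc9e, f0dd4b7}.
That is 4 commits.

4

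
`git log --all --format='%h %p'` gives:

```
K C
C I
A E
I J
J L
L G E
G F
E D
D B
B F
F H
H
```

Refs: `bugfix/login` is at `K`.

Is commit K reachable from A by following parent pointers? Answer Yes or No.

No

Ancestors of A: {A, B, D, E, F, H}.
K is not in that set, so it is not an ancestor of A.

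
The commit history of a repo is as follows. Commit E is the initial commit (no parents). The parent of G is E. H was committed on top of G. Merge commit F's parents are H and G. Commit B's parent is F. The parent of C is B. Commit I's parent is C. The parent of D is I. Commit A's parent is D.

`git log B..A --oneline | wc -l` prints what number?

4

Reachable from A: {A, B, C, D, E, F, G, H, I}.
Reachable from B: {B, E, F, G, H}.
In A's history but not B's: {A, C, D, I} — 4 commits.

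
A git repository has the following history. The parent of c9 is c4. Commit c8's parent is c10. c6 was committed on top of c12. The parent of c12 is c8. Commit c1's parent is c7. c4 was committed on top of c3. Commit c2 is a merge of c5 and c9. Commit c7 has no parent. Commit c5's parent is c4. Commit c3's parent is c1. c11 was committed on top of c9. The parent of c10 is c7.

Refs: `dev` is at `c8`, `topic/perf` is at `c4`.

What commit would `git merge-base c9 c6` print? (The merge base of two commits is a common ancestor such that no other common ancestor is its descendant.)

Ancestors of c9: {c1, c3, c4, c7, c9}.
Ancestors of c6: {c10, c12, c6, c7, c8}.
Common ancestors: {c7}.
The only common ancestor is c7, so it is the merge base.

c7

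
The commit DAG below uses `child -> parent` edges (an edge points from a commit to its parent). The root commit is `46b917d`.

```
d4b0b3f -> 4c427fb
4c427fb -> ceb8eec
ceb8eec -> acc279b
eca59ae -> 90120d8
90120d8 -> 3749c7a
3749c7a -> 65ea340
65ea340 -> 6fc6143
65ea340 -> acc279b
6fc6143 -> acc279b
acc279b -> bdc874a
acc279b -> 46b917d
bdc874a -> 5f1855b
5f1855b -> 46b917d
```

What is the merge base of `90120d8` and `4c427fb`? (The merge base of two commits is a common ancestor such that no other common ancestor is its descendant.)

Ancestors of 90120d8: {3749c7a, 46b917d, 5f1855b, 65ea340, 6fc6143, 90120d8, acc279b, bdc874a}.
Ancestors of 4c427fb: {46b917d, 4c427fb, 5f1855b, acc279b, bdc874a, ceb8eec}.
Common ancestors: {46b917d, 5f1855b, acc279b, bdc874a}.
Among these, acc279b is not an ancestor of any other common ancestor — it is the merge base.

acc279b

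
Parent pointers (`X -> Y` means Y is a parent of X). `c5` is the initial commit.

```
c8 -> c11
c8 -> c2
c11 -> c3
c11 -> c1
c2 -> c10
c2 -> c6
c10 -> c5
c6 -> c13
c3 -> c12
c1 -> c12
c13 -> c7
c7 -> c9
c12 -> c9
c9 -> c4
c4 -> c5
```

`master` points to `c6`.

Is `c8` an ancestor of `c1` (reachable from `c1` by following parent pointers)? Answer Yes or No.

No

Ancestors of c1: {c1, c12, c4, c5, c9}.
c8 is not in that set, so it is not an ancestor of c1.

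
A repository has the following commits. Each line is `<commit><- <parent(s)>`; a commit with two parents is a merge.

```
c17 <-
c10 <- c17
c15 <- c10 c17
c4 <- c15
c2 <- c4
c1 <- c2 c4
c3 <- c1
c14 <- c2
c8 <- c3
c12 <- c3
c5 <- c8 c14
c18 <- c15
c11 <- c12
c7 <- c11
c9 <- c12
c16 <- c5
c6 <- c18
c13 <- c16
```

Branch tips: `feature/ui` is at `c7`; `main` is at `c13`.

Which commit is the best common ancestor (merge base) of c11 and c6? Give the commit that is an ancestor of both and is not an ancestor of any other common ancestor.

c15

Ancestors of c11: {c1, c10, c11, c12, c15, c17, c2, c3, c4}.
Ancestors of c6: {c10, c15, c17, c18, c6}.
Common ancestors: {c10, c15, c17}.
Among these, c15 is not an ancestor of any other common ancestor — it is the merge base.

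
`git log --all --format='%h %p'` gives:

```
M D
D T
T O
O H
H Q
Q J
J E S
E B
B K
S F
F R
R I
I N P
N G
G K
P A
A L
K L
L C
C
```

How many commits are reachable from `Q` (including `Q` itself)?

Walking parent pointers from Q: reachable set = {A, B, C, E, F, G, I, J, K, L, N, P, Q, R, S}.
That is 15 commits.

15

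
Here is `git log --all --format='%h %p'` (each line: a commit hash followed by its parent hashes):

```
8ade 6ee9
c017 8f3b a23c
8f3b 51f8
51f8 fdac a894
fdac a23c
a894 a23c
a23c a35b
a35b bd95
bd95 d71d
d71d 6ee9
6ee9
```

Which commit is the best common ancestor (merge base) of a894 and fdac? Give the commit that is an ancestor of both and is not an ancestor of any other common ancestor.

a23c

Ancestors of a894: {6ee9, a23c, a35b, a894, bd95, d71d}.
Ancestors of fdac: {6ee9, a23c, a35b, bd95, d71d, fdac}.
Common ancestors: {6ee9, a23c, a35b, bd95, d71d}.
Among these, a23c is not an ancestor of any other common ancestor — it is the merge base.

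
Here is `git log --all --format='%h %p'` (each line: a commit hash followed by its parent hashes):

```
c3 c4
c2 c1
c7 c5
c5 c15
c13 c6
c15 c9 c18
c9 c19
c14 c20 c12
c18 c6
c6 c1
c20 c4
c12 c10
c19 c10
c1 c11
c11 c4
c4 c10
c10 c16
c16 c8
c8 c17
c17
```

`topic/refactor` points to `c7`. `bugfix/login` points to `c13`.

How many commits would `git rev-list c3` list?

6

Walking parent pointers from c3: reachable set = {c10, c16, c17, c3, c4, c8}.
That is 6 commits.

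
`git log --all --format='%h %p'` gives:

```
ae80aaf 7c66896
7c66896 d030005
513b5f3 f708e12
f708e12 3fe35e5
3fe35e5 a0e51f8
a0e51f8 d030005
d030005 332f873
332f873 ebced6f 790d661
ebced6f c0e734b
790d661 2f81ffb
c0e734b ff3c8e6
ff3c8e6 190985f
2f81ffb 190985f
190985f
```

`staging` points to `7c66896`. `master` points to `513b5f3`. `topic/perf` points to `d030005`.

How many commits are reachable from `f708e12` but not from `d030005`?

Reachable from f708e12: {190985f, 2f81ffb, 332f873, 3fe35e5, 790d661, a0e51f8, c0e734b, d030005, ebced6f, f708e12, ff3c8e6}.
Reachable from d030005: {190985f, 2f81ffb, 332f873, 790d661, c0e734b, d030005, ebced6f, ff3c8e6}.
In f708e12's history but not d030005's: {3fe35e5, a0e51f8, f708e12} — 3 commits.

3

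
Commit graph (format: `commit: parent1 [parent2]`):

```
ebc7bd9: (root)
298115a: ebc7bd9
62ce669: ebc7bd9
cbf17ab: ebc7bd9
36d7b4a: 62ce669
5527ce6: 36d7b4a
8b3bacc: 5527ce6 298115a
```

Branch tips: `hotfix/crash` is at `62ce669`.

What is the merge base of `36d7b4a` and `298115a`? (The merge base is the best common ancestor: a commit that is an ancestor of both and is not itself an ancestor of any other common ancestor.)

ebc7bd9

Ancestors of 36d7b4a: {36d7b4a, 62ce669, ebc7bd9}.
Ancestors of 298115a: {298115a, ebc7bd9}.
Common ancestors: {ebc7bd9}.
The only common ancestor is ebc7bd9, so it is the merge base.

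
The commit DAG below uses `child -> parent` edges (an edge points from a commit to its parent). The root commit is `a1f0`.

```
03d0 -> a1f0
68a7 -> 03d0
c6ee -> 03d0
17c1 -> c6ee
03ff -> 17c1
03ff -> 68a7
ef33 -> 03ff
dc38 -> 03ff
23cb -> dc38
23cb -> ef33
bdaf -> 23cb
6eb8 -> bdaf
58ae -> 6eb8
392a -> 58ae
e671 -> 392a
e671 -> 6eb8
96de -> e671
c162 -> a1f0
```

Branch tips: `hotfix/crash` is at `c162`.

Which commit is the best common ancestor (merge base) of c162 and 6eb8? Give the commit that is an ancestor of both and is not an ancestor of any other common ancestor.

Ancestors of c162: {a1f0, c162}.
Ancestors of 6eb8: {03d0, 03ff, 17c1, 23cb, 68a7, 6eb8, a1f0, bdaf, c6ee, dc38, ef33}.
Common ancestors: {a1f0}.
The only common ancestor is a1f0, so it is the merge base.

a1f0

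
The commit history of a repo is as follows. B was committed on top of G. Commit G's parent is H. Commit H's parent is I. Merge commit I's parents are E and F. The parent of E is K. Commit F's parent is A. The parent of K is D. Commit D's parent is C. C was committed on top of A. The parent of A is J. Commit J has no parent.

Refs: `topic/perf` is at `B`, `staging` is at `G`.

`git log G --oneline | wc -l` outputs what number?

10

Walking parent pointers from G: reachable set = {A, C, D, E, F, G, H, I, J, K}.
That is 10 commits.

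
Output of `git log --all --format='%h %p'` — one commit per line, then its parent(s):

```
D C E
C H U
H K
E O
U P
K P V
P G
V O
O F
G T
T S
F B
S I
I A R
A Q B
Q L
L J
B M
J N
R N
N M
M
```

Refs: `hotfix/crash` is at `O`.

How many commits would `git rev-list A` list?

Walking parent pointers from A: reachable set = {A, B, J, L, M, N, Q}.
That is 7 commits.

7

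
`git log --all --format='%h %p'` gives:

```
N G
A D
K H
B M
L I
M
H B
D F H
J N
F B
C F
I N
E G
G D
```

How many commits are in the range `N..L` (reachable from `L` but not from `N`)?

2

Reachable from L: {B, D, F, G, H, I, L, M, N}.
Reachable from N: {B, D, F, G, H, M, N}.
In L's history but not N's: {I, L} — 2 commits.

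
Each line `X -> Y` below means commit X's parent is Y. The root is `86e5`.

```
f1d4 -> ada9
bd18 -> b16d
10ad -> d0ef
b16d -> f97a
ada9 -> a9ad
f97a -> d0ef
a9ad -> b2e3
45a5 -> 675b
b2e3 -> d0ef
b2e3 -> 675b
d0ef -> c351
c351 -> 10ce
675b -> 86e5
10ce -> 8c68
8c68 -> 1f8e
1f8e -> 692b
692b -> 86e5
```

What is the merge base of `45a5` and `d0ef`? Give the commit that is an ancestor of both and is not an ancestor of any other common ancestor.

86e5

Ancestors of 45a5: {45a5, 675b, 86e5}.
Ancestors of d0ef: {10ce, 1f8e, 692b, 86e5, 8c68, c351, d0ef}.
Common ancestors: {86e5}.
The only common ancestor is 86e5, so it is the merge base.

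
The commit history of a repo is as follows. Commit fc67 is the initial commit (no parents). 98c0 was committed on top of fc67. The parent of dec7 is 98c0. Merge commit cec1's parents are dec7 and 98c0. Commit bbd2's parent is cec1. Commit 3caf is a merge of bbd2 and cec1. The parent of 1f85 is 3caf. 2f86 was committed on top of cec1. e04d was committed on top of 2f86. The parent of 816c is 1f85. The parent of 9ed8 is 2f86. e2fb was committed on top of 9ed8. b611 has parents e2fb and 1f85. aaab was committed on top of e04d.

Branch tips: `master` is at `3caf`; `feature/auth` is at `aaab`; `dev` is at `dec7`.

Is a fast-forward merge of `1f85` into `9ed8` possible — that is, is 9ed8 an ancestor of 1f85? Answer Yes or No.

A fast-forward from 9ed8 to 1f85 is possible iff 9ed8 is an ancestor of 1f85.
Ancestors of 1f85: {1f85, 3caf, 98c0, bbd2, cec1, dec7, fc67}.
9ed8 is not among them, so fast-forward is not possible.

No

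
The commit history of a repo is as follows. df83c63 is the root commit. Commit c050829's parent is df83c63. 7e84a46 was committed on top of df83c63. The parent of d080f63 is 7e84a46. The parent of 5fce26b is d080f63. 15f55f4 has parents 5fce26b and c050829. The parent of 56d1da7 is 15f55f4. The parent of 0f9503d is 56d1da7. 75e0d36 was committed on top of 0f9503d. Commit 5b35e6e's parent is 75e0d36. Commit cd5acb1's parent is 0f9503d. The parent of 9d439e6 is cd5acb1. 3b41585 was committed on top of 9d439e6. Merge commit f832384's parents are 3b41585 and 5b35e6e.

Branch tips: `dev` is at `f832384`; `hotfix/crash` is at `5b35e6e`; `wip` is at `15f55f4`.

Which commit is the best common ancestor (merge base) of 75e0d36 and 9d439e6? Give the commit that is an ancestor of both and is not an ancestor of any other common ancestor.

Ancestors of 75e0d36: {0f9503d, 15f55f4, 56d1da7, 5fce26b, 75e0d36, 7e84a46, c050829, d080f63, df83c63}.
Ancestors of 9d439e6: {0f9503d, 15f55f4, 56d1da7, 5fce26b, 7e84a46, 9d439e6, c050829, cd5acb1, d080f63, df83c63}.
Common ancestors: {0f9503d, 15f55f4, 56d1da7, 5fce26b, 7e84a46, c050829, d080f63, df83c63}.
Among these, 0f9503d is not an ancestor of any other common ancestor — it is the merge base.

0f9503d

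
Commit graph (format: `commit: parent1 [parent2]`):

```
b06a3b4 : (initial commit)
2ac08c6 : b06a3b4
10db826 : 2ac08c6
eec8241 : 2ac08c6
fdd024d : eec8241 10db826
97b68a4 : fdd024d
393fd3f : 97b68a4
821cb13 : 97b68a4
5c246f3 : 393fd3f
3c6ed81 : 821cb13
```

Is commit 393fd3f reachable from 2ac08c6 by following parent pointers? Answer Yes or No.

Ancestors of 2ac08c6: {2ac08c6, b06a3b4}.
393fd3f is not in that set, so it is not an ancestor of 2ac08c6.

No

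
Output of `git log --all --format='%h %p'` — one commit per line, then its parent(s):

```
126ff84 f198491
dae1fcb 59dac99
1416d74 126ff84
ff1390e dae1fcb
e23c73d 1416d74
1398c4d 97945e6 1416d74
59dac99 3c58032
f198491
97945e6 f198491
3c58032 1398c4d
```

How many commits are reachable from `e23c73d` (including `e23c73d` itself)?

4

Walking parent pointers from e23c73d: reachable set = {126ff84, 1416d74, e23c73d, f198491}.
That is 4 commits.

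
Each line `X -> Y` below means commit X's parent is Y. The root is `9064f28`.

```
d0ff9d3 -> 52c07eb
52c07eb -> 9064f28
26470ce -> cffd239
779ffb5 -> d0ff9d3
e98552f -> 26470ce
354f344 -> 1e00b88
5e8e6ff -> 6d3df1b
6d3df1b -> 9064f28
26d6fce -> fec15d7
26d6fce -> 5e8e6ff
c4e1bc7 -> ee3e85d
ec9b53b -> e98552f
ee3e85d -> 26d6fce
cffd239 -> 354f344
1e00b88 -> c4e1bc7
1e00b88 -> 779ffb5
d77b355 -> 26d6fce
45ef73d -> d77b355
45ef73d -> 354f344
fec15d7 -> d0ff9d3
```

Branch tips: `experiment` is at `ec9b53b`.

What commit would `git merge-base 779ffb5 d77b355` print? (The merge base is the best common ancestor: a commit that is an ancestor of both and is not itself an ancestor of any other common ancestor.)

Ancestors of 779ffb5: {52c07eb, 779ffb5, 9064f28, d0ff9d3}.
Ancestors of d77b355: {26d6fce, 52c07eb, 5e8e6ff, 6d3df1b, 9064f28, d0ff9d3, d77b355, fec15d7}.
Common ancestors: {52c07eb, 9064f28, d0ff9d3}.
Among these, d0ff9d3 is not an ancestor of any other common ancestor — it is the merge base.

d0ff9d3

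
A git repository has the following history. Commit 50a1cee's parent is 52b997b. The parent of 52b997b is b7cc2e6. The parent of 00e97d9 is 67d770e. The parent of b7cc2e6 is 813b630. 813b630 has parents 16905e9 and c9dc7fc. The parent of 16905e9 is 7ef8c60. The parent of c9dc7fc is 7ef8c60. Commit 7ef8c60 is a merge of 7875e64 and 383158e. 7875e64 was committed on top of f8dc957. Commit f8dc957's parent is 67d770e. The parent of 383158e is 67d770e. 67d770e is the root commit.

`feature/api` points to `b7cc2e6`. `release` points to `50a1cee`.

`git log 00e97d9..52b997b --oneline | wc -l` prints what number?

9

Reachable from 52b997b: {16905e9, 383158e, 52b997b, 67d770e, 7875e64, 7ef8c60, 813b630, b7cc2e6, c9dc7fc, f8dc957}.
Reachable from 00e97d9: {00e97d9, 67d770e}.
In 52b997b's history but not 00e97d9's: {16905e9, 383158e, 52b997b, 7875e64, 7ef8c60, 813b630, b7cc2e6, c9dc7fc, f8dc957} — 9 commits.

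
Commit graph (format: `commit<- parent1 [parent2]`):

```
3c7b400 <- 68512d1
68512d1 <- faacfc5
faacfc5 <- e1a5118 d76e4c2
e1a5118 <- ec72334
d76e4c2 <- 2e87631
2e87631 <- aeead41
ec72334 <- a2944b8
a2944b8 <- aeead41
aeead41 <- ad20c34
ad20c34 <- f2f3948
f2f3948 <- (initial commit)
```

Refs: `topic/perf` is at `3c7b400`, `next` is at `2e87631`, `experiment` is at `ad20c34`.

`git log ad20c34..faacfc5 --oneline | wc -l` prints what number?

Reachable from faacfc5: {2e87631, a2944b8, ad20c34, aeead41, d76e4c2, e1a5118, ec72334, f2f3948, faacfc5}.
Reachable from ad20c34: {ad20c34, f2f3948}.
In faacfc5's history but not ad20c34's: {2e87631, a2944b8, aeead41, d76e4c2, e1a5118, ec72334, faacfc5} — 7 commits.

7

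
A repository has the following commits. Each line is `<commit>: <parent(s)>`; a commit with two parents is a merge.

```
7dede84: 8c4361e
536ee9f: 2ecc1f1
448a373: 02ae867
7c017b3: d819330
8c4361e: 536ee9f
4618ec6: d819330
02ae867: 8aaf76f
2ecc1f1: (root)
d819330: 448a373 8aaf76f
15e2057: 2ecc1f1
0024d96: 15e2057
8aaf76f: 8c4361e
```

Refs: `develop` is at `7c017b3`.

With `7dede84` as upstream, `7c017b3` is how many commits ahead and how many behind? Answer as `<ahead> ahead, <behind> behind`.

Reachable from 7c017b3: {02ae867, 2ecc1f1, 448a373, 536ee9f, 7c017b3, 8aaf76f, 8c4361e, d819330}.
Reachable from 7dede84: {2ecc1f1, 536ee9f, 7dede84, 8c4361e}.
Only in 7c017b3's history (ahead): {02ae867, 448a373, 7c017b3, 8aaf76f, d819330} — 5.
Only in 7dede84's history (behind): {7dede84} — 1.

5 ahead, 1 behind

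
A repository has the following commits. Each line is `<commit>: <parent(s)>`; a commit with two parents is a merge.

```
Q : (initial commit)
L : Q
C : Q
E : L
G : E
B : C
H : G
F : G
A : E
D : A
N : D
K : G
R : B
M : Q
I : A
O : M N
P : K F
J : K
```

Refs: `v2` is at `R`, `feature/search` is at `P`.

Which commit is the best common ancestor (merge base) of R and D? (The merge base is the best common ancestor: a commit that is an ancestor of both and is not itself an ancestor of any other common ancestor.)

Ancestors of R: {B, C, Q, R}.
Ancestors of D: {A, D, E, L, Q}.
Common ancestors: {Q}.
The only common ancestor is Q, so it is the merge base.

Q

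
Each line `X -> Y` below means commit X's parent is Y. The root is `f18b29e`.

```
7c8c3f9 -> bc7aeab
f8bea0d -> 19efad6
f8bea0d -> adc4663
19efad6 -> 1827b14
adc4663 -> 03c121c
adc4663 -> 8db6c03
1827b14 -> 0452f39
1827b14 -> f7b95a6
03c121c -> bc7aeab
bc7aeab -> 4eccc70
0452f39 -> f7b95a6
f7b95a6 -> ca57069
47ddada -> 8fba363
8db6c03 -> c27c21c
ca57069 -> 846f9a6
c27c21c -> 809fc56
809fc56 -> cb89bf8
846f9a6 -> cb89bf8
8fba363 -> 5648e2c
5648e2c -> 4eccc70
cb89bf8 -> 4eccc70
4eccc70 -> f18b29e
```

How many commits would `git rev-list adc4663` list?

9

Walking parent pointers from adc4663: reachable set = {03c121c, 4eccc70, 809fc56, 8db6c03, adc4663, bc7aeab, c27c21c, cb89bf8, f18b29e}.
That is 9 commits.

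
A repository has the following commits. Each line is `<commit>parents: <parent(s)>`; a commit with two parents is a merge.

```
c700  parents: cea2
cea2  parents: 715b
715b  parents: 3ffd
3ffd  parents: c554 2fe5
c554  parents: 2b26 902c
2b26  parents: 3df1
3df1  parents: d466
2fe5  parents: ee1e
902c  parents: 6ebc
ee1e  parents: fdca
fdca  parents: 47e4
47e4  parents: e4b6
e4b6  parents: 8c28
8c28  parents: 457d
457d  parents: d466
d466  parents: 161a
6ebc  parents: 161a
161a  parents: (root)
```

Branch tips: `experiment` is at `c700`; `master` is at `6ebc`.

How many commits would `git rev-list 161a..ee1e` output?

7

Reachable from ee1e: {161a, 457d, 47e4, 8c28, d466, e4b6, ee1e, fdca}.
Reachable from 161a: {161a}.
In ee1e's history but not 161a's: {457d, 47e4, 8c28, d466, e4b6, ee1e, fdca} — 7 commits.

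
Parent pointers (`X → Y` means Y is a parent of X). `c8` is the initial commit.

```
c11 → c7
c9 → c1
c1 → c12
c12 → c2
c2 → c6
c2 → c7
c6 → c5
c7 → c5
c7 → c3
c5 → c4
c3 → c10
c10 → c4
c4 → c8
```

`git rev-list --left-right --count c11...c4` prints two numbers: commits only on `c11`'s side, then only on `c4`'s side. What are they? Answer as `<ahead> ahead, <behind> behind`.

5 ahead, 0 behind

Reachable from c11: {c10, c11, c3, c4, c5, c7, c8}.
Reachable from c4: {c4, c8}.
Only in c11's history (ahead): {c10, c11, c3, c5, c7} — 5.
Only in c4's history (behind): {} — 0.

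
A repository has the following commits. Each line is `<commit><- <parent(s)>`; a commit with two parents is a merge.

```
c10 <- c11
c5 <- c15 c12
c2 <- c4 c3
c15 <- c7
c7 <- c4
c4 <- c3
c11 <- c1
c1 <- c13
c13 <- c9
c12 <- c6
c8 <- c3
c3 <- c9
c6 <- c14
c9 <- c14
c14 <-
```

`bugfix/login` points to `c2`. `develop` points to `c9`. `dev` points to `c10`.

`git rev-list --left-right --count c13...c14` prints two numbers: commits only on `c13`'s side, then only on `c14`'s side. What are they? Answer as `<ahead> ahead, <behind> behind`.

Reachable from c13: {c13, c14, c9}.
Reachable from c14: {c14}.
Only in c13's history (ahead): {c13, c9} — 2.
Only in c14's history (behind): {} — 0.

2 ahead, 0 behind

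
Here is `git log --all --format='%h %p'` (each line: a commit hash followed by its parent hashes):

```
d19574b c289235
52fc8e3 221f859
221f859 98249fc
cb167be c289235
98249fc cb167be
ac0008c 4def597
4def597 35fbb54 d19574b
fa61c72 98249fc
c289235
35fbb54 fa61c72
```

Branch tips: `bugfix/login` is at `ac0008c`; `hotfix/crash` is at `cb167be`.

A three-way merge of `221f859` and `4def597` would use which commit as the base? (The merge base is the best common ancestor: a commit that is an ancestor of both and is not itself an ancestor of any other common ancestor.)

98249fc

Ancestors of 221f859: {221f859, 98249fc, c289235, cb167be}.
Ancestors of 4def597: {35fbb54, 4def597, 98249fc, c289235, cb167be, d19574b, fa61c72}.
Common ancestors: {98249fc, c289235, cb167be}.
Among these, 98249fc is not an ancestor of any other common ancestor — it is the merge base.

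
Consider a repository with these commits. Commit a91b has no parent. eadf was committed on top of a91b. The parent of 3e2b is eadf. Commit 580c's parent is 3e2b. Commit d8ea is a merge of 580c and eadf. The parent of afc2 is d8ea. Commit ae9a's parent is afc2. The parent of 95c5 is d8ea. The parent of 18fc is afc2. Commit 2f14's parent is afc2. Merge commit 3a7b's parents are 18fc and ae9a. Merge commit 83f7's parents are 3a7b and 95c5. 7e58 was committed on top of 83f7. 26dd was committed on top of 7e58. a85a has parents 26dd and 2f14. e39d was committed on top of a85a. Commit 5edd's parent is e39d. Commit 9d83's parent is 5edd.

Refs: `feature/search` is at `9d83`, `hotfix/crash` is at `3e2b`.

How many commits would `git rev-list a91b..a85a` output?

14

Reachable from a85a: {18fc, 26dd, 2f14, 3a7b, 3e2b, 580c, 7e58, 83f7, 95c5, a85a, a91b, ae9a, afc2, d8ea, eadf}.
Reachable from a91b: {a91b}.
In a85a's history but not a91b's: {18fc, 26dd, 2f14, 3a7b, 3e2b, 580c, 7e58, 83f7, 95c5, a85a, ae9a, afc2, d8ea, eadf} — 14 commits.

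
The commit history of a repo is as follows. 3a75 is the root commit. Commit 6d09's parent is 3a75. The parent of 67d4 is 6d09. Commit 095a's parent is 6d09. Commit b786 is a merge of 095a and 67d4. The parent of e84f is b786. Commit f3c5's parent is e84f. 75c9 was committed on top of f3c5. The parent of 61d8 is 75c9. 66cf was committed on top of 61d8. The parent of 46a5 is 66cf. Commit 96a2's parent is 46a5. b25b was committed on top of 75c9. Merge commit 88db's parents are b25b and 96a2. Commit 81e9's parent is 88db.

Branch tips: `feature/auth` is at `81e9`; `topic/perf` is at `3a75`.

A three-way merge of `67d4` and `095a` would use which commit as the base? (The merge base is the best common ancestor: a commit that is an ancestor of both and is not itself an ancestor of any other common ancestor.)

Ancestors of 67d4: {3a75, 67d4, 6d09}.
Ancestors of 095a: {095a, 3a75, 6d09}.
Common ancestors: {3a75, 6d09}.
Among these, 6d09 is not an ancestor of any other common ancestor — it is the merge base.

6d09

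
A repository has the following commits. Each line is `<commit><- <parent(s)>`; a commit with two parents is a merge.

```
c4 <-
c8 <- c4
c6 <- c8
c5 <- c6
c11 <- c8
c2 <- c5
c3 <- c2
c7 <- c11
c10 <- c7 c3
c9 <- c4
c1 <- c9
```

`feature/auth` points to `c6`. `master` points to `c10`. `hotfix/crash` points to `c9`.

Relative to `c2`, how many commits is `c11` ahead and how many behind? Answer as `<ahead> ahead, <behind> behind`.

Reachable from c11: {c11, c4, c8}.
Reachable from c2: {c2, c4, c5, c6, c8}.
Only in c11's history (ahead): {c11} — 1.
Only in c2's history (behind): {c2, c5, c6} — 3.

1 ahead, 3 behind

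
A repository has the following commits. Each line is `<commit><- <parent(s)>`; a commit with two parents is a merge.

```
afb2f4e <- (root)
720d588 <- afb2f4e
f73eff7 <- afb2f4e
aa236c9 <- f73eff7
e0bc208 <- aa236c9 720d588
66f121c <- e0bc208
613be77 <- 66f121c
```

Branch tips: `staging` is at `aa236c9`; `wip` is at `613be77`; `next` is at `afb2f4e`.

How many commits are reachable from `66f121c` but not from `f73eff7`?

Reachable from 66f121c: {66f121c, 720d588, aa236c9, afb2f4e, e0bc208, f73eff7}.
Reachable from f73eff7: {afb2f4e, f73eff7}.
In 66f121c's history but not f73eff7's: {66f121c, 720d588, aa236c9, e0bc208} — 4 commits.

4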